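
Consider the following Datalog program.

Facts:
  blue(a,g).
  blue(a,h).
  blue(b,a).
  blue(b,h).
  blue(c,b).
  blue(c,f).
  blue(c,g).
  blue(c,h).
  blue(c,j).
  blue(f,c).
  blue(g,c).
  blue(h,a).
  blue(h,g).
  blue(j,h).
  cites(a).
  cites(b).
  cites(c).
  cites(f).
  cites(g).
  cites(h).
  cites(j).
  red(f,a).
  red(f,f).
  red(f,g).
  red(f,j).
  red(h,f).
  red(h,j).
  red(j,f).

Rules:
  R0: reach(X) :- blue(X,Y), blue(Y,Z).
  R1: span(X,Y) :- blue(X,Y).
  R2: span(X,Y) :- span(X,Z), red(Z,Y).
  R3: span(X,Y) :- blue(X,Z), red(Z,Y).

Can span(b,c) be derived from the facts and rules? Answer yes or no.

no

round 1: derive span(a,g) via R1 from blue(a,g)
round 1: derive span(a,h) via R1 from blue(a,h)
round 1: derive span(b,a) via R1 from blue(b,a)
round 1: derive span(b,h) via R1 from blue(b,h)
round 1: derive span(c,b) via R1 from blue(c,b)
round 1: derive span(c,f) via R1 from blue(c,f)
round 1: derive span(c,g) via R1 from blue(c,g)
round 1: derive span(c,h) via R1 from blue(c,h)
round 1: derive span(c,j) via R1 from blue(c,j)
round 1: derive span(f,c) via R1 from blue(f,c)
round 1: derive span(g,c) via R1 from blue(g,c)
round 1: derive span(h,a) via R1 from blue(h,a)
round 1: derive span(h,g) via R1 from blue(h,g)
round 1: derive span(j,h) via R1 from blue(j,h)
round 1: derive span(a,f) via R3 from blue(a,h), red(h,f)
round 1: derive span(a,j) via R3 from blue(a,h), red(h,j)
round 1: derive span(b,f) via R3 from blue(b,h), red(h,f)
round 1: derive span(b,j) via R3 from blue(b,h), red(h,j)
round 1: derive span(c,a) via R3 from blue(c,f), red(f,a)
round 1: derive span(j,f) via R3 from blue(j,h), red(h,f)
round 1: derive span(j,j) via R3 from blue(j,h), red(h,j)
round 2: derive span(a,a) via R2 from span(a,f), red(f,a)
round 2: derive span(b,g) via R2 from span(b,f), red(f,g)
round 2: derive span(j,a) via R2 from span(j,f), red(f,a)
round 2: derive span(j,g) via R2 from span(j,f), red(f,g)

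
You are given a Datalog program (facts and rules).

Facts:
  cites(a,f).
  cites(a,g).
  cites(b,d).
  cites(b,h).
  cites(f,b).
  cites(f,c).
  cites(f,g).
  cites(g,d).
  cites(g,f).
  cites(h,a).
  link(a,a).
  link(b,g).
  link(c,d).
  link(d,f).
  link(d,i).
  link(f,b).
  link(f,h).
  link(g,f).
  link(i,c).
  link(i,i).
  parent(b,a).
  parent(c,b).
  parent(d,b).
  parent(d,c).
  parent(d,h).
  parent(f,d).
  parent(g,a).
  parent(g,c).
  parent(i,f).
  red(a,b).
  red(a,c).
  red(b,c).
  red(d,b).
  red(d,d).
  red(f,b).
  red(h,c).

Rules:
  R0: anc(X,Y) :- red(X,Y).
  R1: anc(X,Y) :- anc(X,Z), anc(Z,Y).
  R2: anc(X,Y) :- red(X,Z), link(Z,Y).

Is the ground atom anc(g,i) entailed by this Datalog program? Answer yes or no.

round 1: derive anc(a,b) via R0 from red(a,b)
round 1: derive anc(a,c) via R0 from red(a,c)
round 1: derive anc(b,c) via R0 from red(b,c)
round 1: derive anc(d,b) via R0 from red(d,b)
round 1: derive anc(d,d) via R0 from red(d,d)
round 1: derive anc(f,b) via R0 from red(f,b)
round 1: derive anc(h,c) via R0 from red(h,c)
round 1: derive anc(a,d) via R2 from red(a,c), link(c,d)
round 1: derive anc(a,g) via R2 from red(a,b), link(b,g)
round 1: derive anc(b,d) via R2 from red(b,c), link(c,d)
round 1: derive anc(d,f) via R2 from red(d,d), link(d,f)
round 1: derive anc(d,g) via R2 from red(d,b), link(b,g)
round 1: derive anc(d,i) via R2 from red(d,d), link(d,i)
round 1: derive anc(f,g) via R2 from red(f,b), link(b,g)
round 1: derive anc(h,d) via R2 from red(h,c), link(c,d)
round 2: derive anc(a,f) via R1 from anc(a,d), anc(d,f)
round 2: derive anc(a,i) via R1 from anc(a,d), anc(d,i)
round 2: derive anc(b,b) via R1 from anc(b,d), anc(d,b)
round 2: derive anc(b,f) via R1 from anc(b,d), anc(d,f)
round 2: derive anc(b,g) via R1 from anc(b,d), anc(d,g)
round 2: derive anc(b,i) via R1 from anc(b,d), anc(d,i)
round 2: derive anc(d,c) via R1 from anc(d,b), anc(b,c)
round 2: derive anc(f,c) via R1 from anc(f,b), anc(b,c)
round 2: derive anc(f,d) via R1 from anc(f,b), anc(b,d)
round 2: derive anc(h,b) via R1 from anc(h,d), anc(d,b)
round 2: derive anc(h,f) via R1 from anc(h,d), anc(d,f)
round 2: derive anc(h,g) via R1 from anc(h,d), anc(d,g)
round 2: derive anc(h,i) via R1 from anc(h,d), anc(d,i)
round 3: derive anc(f,f) via R1 from anc(f,b), anc(b,f)
round 3: derive anc(f,i) via R1 from anc(f,b), anc(b,i)

no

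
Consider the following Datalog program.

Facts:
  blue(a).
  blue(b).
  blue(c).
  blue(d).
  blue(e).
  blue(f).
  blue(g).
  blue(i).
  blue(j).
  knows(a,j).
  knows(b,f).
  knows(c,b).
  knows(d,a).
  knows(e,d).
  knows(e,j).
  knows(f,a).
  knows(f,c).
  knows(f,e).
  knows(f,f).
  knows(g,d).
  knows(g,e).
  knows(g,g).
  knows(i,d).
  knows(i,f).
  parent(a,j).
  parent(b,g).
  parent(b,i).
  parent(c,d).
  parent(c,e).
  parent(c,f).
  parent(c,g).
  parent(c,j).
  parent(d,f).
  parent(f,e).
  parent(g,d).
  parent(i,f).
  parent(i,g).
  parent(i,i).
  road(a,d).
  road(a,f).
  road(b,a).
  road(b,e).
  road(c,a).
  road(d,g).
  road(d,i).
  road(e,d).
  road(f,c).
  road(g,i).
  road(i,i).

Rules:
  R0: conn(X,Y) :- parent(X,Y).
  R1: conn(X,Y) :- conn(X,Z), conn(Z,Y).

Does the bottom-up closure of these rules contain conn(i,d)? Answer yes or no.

round 1: derive conn(a,j) via R0 from parent(a,j)
round 1: derive conn(b,g) via R0 from parent(b,g)
round 1: derive conn(b,i) via R0 from parent(b,i)
round 1: derive conn(c,d) via R0 from parent(c,d)
round 1: derive conn(c,e) via R0 from parent(c,e)
round 1: derive conn(c,f) via R0 from parent(c,f)
round 1: derive conn(c,g) via R0 from parent(c,g)
round 1: derive conn(c,j) via R0 from parent(c,j)
round 1: derive conn(d,f) via R0 from parent(d,f)
round 1: derive conn(f,e) via R0 from parent(f,e)
round 1: derive conn(g,d) via R0 from parent(g,d)
round 1: derive conn(i,f) via R0 from parent(i,f)
round 1: derive conn(i,g) via R0 from parent(i,g)
round 1: derive conn(i,i) via R0 from parent(i,i)
round 2: derive conn(b,d) via R1 from conn(b,g), conn(g,d)
round 2: derive conn(b,f) via R1 from conn(b,i), conn(i,f)
round 2: derive conn(d,e) via R1 from conn(d,f), conn(f,e)
round 2: derive conn(g,f) via R1 from conn(g,d), conn(d,f)
round 2: derive conn(i,d) via R1 from conn(i,g), conn(g,d)
round 2: derive conn(i,e) via R1 from conn(i,f), conn(f,e)
round 3: derive conn(b,e) via R1 from conn(b,d), conn(d,e)
round 3: derive conn(g,e) via R1 from conn(g,d), conn(d,e)

yes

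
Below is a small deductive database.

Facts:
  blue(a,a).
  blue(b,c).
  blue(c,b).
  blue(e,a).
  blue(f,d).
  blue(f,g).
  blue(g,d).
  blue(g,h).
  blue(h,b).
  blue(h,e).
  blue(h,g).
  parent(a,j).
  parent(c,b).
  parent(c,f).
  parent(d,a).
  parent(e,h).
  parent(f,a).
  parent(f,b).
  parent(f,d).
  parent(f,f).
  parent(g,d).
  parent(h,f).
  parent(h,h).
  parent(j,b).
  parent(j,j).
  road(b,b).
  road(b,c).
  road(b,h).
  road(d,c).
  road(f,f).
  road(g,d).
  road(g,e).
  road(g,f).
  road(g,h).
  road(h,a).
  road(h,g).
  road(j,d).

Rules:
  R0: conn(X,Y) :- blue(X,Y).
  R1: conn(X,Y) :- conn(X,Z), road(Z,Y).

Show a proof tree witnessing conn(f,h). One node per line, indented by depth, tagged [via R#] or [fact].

round 1: derive conn(a,a) via R0 from blue(a,a)
round 1: derive conn(b,c) via R0 from blue(b,c)
round 1: derive conn(c,b) via R0 from blue(c,b)
round 1: derive conn(e,a) via R0 from blue(e,a)
round 1: derive conn(f,d) via R0 from blue(f,d)
round 1: derive conn(f,g) via R0 from blue(f,g)
round 1: derive conn(g,d) via R0 from blue(g,d)
round 1: derive conn(g,h) via R0 from blue(g,h)
round 1: derive conn(h,b) via R0 from blue(h,b)
round 1: derive conn(h,e) via R0 from blue(h,e)
round 1: derive conn(h,g) via R0 from blue(h,g)
round 2: derive conn(c,c) via R1 from conn(c,b), road(b,c)
round 2: derive conn(c,h) via R1 from conn(c,b), road(b,h)
round 2: derive conn(f,c) via R1 from conn(f,d), road(d,c)
round 2: derive conn(f,e) via R1 from conn(f,g), road(g,e)
round 2: derive conn(f,f) via R1 from conn(f,g), road(g,f)
round 2: derive conn(f,h) via R1 from conn(f,g), road(g,h)
round 2: derive conn(g,a) via R1 from conn(g,h), road(h,a)
round 2: derive conn(g,c) via R1 from conn(g,d), road(d,c)
round 2: derive conn(g,g) via R1 from conn(g,h), road(h,g)
round 2: derive conn(h,c) via R1 from conn(h,b), road(b,c)
round 2: derive conn(h,d) via R1 from conn(h,g), road(g,d)
round 2: derive conn(h,f) via R1 from conn(h,g), road(g,f)
round 2: derive conn(h,h) via R1 from conn(h,b), road(b,h)
round 3: derive conn(c,a) via R1 from conn(c,h), road(h,a)
round 3: derive conn(c,g) via R1 from conn(c,h), road(h,g)
round 3: derive conn(f,a) via R1 from conn(f,h), road(h,a)
round 3: derive conn(g,e) via R1 from conn(g,g), road(g,e)
round 3: derive conn(g,f) via R1 from conn(g,g), road(g,f)
round 3: derive conn(h,a) via R1 from conn(h,h), road(h,a)
round 4: derive conn(c,d) via R1 from conn(c,g), road(g,d)
round 4: derive conn(c,e) via R1 from conn(c,g), road(g,e)
round 4: derive conn(c,f) via R1 from conn(c,g), road(g,f)

conn(f,h)  [via R1]
  conn(f,g)  [via R0]
    blue(f,g)  [fact]
  road(g,h)  [fact]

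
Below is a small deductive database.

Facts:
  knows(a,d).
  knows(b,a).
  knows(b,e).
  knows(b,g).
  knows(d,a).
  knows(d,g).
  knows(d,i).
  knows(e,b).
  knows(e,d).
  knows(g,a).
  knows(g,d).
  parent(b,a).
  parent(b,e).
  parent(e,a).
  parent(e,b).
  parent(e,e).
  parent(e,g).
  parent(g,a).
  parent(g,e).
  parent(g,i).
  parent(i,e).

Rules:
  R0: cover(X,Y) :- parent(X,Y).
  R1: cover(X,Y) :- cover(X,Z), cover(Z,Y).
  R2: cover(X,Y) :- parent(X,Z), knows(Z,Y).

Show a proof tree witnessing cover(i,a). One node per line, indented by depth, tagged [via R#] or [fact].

cover(i,a)  [via R1]
  cover(i,b)  [via R2]
    parent(i,e)  [fact]
    knows(e,b)  [fact]
  cover(b,a)  [via R0]
    parent(b,a)  [fact]

round 1: derive cover(b,a) via R0 from parent(b,a)
round 1: derive cover(b,e) via R0 from parent(b,e)
round 1: derive cover(e,a) via R0 from parent(e,a)
round 1: derive cover(e,b) via R0 from parent(e,b)
round 1: derive cover(e,e) via R0 from parent(e,e)
round 1: derive cover(e,g) via R0 from parent(e,g)
round 1: derive cover(g,a) via R0 from parent(g,a)
round 1: derive cover(g,e) via R0 from parent(g,e)
round 1: derive cover(g,i) via R0 from parent(g,i)
round 1: derive cover(i,e) via R0 from parent(i,e)
round 1: derive cover(b,b) via R2 from parent(b,e), knows(e,b)
round 1: derive cover(b,d) via R2 from parent(b,a), knows(a,d)
round 1: derive cover(e,d) via R2 from parent(e,a), knows(a,d)
round 1: derive cover(g,b) via R2 from parent(g,e), knows(e,b)
round 1: derive cover(g,d) via R2 from parent(g,a), knows(a,d)
round 1: derive cover(i,b) via R2 from parent(i,e), knows(e,b)
round 1: derive cover(i,d) via R2 from parent(i,e), knows(e,d)
round 2: derive cover(b,g) via R1 from cover(b,e), cover(e,g)
round 2: derive cover(e,i) via R1 from cover(e,g), cover(g,i)
round 2: derive cover(g,g) via R1 from cover(g,e), cover(e,g)
round 2: derive cover(i,a) via R1 from cover(i,b), cover(b,a)
round 2: derive cover(i,g) via R1 from cover(i,e), cover(e,g)
round 3: derive cover(b,i) via R1 from cover(b,e), cover(e,i)
round 3: derive cover(i,i) via R1 from cover(i,e), cover(e,i)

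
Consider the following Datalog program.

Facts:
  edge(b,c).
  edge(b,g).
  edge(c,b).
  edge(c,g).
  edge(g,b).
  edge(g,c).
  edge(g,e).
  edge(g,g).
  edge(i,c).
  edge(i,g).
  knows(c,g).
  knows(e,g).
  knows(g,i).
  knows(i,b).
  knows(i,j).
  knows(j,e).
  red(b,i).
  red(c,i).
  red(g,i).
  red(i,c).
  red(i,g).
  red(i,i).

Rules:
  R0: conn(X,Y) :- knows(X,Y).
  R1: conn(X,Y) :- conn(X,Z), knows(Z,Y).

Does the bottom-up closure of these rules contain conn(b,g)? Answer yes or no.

round 1: derive conn(c,g) via R0 from knows(c,g)
round 1: derive conn(e,g) via R0 from knows(e,g)
round 1: derive conn(g,i) via R0 from knows(g,i)
round 1: derive conn(i,b) via R0 from knows(i,b)
round 1: derive conn(i,j) via R0 from knows(i,j)
round 1: derive conn(j,e) via R0 from knows(j,e)
round 2: derive conn(c,i) via R1 from conn(c,g), knows(g,i)
round 2: derive conn(e,i) via R1 from conn(e,g), knows(g,i)
round 2: derive conn(g,b) via R1 from conn(g,i), knows(i,b)
round 2: derive conn(g,j) via R1 from conn(g,i), knows(i,j)
round 2: derive conn(i,e) via R1 from conn(i,j), knows(j,e)
round 2: derive conn(j,g) via R1 from conn(j,e), knows(e,g)
round 3: derive conn(c,b) via R1 from conn(c,i), knows(i,b)
round 3: derive conn(c,j) via R1 from conn(c,i), knows(i,j)
round 3: derive conn(e,b) via R1 from conn(e,i), knows(i,b)
round 3: derive conn(e,j) via R1 from conn(e,i), knows(i,j)
round 3: derive conn(g,e) via R1 from conn(g,j), knows(j,e)
round 3: derive conn(i,g) via R1 from conn(i,e), knows(e,g)
round 3: derive conn(j,i) via R1 from conn(j,g), knows(g,i)
round 4: derive conn(c,e) via R1 from conn(c,j), knows(j,e)
round 4: derive conn(e,e) via R1 from conn(e,j), knows(j,e)
round 4: derive conn(g,g) via R1 from conn(g,e), knows(e,g)
round 4: derive conn(i,i) via R1 from conn(i,g), knows(g,i)
round 4: derive conn(j,b) via R1 from conn(j,i), knows(i,b)
round 4: derive conn(j,j) via R1 from conn(j,i), knows(i,j)

no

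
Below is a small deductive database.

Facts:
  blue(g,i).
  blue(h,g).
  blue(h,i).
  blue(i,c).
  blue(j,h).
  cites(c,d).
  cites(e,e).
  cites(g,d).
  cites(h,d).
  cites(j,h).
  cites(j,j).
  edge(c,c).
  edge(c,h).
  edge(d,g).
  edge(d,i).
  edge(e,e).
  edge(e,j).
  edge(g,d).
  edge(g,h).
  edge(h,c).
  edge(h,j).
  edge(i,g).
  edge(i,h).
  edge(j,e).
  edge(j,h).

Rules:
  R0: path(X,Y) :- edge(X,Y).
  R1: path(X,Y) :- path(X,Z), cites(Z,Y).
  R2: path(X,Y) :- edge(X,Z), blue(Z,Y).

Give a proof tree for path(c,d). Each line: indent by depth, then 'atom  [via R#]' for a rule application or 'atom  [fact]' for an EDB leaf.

path(c,d)  [via R1]
  path(c,c)  [via R0]
    edge(c,c)  [fact]
  cites(c,d)  [fact]

round 1: derive path(c,c) via R0 from edge(c,c)
round 1: derive path(c,h) via R0 from edge(c,h)
round 1: derive path(d,g) via R0 from edge(d,g)
round 1: derive path(d,i) via R0 from edge(d,i)
round 1: derive path(e,e) via R0 from edge(e,e)
round 1: derive path(e,j) via R0 from edge(e,j)
round 1: derive path(g,d) via R0 from edge(g,d)
round 1: derive path(g,h) via R0 from edge(g,h)
round 1: derive path(h,c) via R0 from edge(h,c)
round 1: derive path(h,j) via R0 from edge(h,j)
round 1: derive path(i,g) via R0 from edge(i,g)
round 1: derive path(i,h) via R0 from edge(i,h)
round 1: derive path(j,e) via R0 from edge(j,e)
round 1: derive path(j,h) via R0 from edge(j,h)
round 1: derive path(c,g) via R2 from edge(c,h), blue(h,g)
round 1: derive path(c,i) via R2 from edge(c,h), blue(h,i)
round 1: derive path(d,c) via R2 from edge(d,i), blue(i,c)
round 1: derive path(e,h) via R2 from edge(e,j), blue(j,h)
round 1: derive path(g,g) via R2 from edge(g,h), blue(h,g)
round 1: derive path(g,i) via R2 from edge(g,h), blue(h,i)
round 1: derive path(h,h) via R2 from edge(h,j), blue(j,h)
round 1: derive path(i,i) via R2 from edge(i,g), blue(g,i)
round 1: derive path(j,g) via R2 from edge(j,h), blue(h,g)
round 1: derive path(j,i) via R2 from edge(j,h), blue(h,i)
round 2: derive path(c,d) via R1 from path(c,c), cites(c,d)
round 2: derive path(d,d) via R1 from path(d,c), cites(c,d)
round 2: derive path(e,d) via R1 from path(e,h), cites(h,d)
round 2: derive path(h,d) via R1 from path(h,c), cites(c,d)
round 2: derive path(i,d) via R1 from path(i,g), cites(g,d)
round 2: derive path(j,d) via R1 from path(j,g), cites(g,d)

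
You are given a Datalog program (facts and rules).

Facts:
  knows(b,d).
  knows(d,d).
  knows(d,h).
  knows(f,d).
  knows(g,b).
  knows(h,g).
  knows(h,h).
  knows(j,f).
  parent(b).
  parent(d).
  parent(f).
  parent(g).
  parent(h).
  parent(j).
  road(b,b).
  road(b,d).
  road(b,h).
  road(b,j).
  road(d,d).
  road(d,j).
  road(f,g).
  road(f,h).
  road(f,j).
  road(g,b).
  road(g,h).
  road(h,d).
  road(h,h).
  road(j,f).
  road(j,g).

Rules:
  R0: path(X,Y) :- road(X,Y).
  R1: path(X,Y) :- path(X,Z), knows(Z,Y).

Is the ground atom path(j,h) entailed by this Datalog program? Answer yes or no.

round 1: derive path(b,b) via R0 from road(b,b)
round 1: derive path(b,d) via R0 from road(b,d)
round 1: derive path(b,h) via R0 from road(b,h)
round 1: derive path(b,j) via R0 from road(b,j)
round 1: derive path(d,d) via R0 from road(d,d)
round 1: derive path(d,j) via R0 from road(d,j)
round 1: derive path(f,g) via R0 from road(f,g)
round 1: derive path(f,h) via R0 from road(f,h)
round 1: derive path(f,j) via R0 from road(f,j)
round 1: derive path(g,b) via R0 from road(g,b)
round 1: derive path(g,h) via R0 from road(g,h)
round 1: derive path(h,d) via R0 from road(h,d)
round 1: derive path(h,h) via R0 from road(h,h)
round 1: derive path(j,f) via R0 from road(j,f)
round 1: derive path(j,g) via R0 from road(j,g)
round 2: derive path(b,f) via R1 from path(b,j), knows(j,f)
round 2: derive path(b,g) via R1 from path(b,h), knows(h,g)
round 2: derive path(d,f) via R1 from path(d,j), knows(j,f)
round 2: derive path(d,h) via R1 from path(d,d), knows(d,h)
round 2: derive path(f,b) via R1 from path(f,g), knows(g,b)
round 2: derive path(f,f) via R1 from path(f,j), knows(j,f)
round 2: derive path(g,d) via R1 from path(g,b), knows(b,d)
round 2: derive path(g,g) via R1 from path(g,h), knows(h,g)
round 2: derive path(h,g) via R1 from path(h,h), knows(h,g)
round 2: derive path(j,b) via R1 from path(j,g), knows(g,b)
round 2: derive path(j,d) via R1 from path(j,f), knows(f,d)
round 3: derive path(d,g) via R1 from path(d,h), knows(h,g)
round 3: derive path(f,d) via R1 from path(f,b), knows(b,d)
round 3: derive path(h,b) via R1 from path(h,g), knows(g,b)
round 3: derive path(j,h) via R1 from path(j,d), knows(d,h)
round 4: derive path(d,b) via R1 from path(d,g), knows(g,b)

yes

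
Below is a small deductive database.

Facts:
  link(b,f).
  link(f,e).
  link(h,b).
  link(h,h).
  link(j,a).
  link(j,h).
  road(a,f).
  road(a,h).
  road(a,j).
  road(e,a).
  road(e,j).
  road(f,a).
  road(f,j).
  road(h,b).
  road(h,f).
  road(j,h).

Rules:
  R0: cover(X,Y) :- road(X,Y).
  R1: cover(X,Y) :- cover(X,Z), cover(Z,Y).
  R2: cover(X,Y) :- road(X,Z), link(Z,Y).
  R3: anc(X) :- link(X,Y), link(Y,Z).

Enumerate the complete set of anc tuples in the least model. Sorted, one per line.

round 1: derive anc(b) via R3 from link(b,f), link(f,e)
round 1: derive anc(h) via R3 from link(h,b), link(b,f)
round 1: derive anc(j) via R3 from link(j,h), link(h,b)

anc(b)
anc(h)
anc(j)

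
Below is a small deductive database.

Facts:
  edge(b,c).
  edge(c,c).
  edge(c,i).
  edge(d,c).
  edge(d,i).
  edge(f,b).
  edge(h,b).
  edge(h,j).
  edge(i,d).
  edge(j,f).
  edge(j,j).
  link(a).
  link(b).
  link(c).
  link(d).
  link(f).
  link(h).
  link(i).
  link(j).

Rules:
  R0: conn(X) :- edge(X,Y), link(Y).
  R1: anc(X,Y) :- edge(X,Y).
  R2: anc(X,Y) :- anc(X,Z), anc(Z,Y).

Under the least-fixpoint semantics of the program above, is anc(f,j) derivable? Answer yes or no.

no

round 1: derive anc(b,c) via R1 from edge(b,c)
round 1: derive anc(c,c) via R1 from edge(c,c)
round 1: derive anc(c,i) via R1 from edge(c,i)
round 1: derive anc(d,c) via R1 from edge(d,c)
round 1: derive anc(d,i) via R1 from edge(d,i)
round 1: derive anc(f,b) via R1 from edge(f,b)
round 1: derive anc(h,b) via R1 from edge(h,b)
round 1: derive anc(h,j) via R1 from edge(h,j)
round 1: derive anc(i,d) via R1 from edge(i,d)
round 1: derive anc(j,f) via R1 from edge(j,f)
round 1: derive anc(j,j) via R1 from edge(j,j)
round 2: derive anc(b,i) via R2 from anc(b,c), anc(c,i)
round 2: derive anc(c,d) via R2 from anc(c,i), anc(i,d)
round 2: derive anc(d,d) via R2 from anc(d,i), anc(i,d)
round 2: derive anc(f,c) via R2 from anc(f,b), anc(b,c)
round 2: derive anc(h,c) via R2 from anc(h,b), anc(b,c)
round 2: derive anc(h,f) via R2 from anc(h,j), anc(j,f)
round 2: derive anc(i,c) via R2 from anc(i,d), anc(d,c)
round 2: derive anc(i,i) via R2 from anc(i,d), anc(d,i)
round 2: derive anc(j,b) via R2 from anc(j,f), anc(f,b)
round 3: derive anc(b,d) via R2 from anc(b,c), anc(c,d)
round 3: derive anc(f,d) via R2 from anc(f,c), anc(c,d)
round 3: derive anc(f,i) via R2 from anc(f,b), anc(b,i)
round 3: derive anc(h,d) via R2 from anc(h,c), anc(c,d)
round 3: derive anc(h,i) via R2 from anc(h,b), anc(b,i)
round 3: derive anc(j,c) via R2 from anc(j,b), anc(b,c)
round 3: derive anc(j,i) via R2 from anc(j,b), anc(b,i)
round 4: derive anc(j,d) via R2 from anc(j,b), anc(b,d)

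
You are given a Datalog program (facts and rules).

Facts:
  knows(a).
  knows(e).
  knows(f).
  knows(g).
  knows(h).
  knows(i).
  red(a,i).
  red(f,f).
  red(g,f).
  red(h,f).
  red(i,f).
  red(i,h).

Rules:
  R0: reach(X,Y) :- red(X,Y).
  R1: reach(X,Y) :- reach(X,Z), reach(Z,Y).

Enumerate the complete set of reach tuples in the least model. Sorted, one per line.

reach(a,f)
reach(a,h)
reach(a,i)
reach(f,f)
reach(g,f)
reach(h,f)
reach(i,f)
reach(i,h)

round 1: derive reach(a,i) via R0 from red(a,i)
round 1: derive reach(f,f) via R0 from red(f,f)
round 1: derive reach(g,f) via R0 from red(g,f)
round 1: derive reach(h,f) via R0 from red(h,f)
round 1: derive reach(i,f) via R0 from red(i,f)
round 1: derive reach(i,h) via R0 from red(i,h)
round 2: derive reach(a,f) via R1 from reach(a,i), reach(i,f)
round 2: derive reach(a,h) via R1 from reach(a,i), reach(i,h)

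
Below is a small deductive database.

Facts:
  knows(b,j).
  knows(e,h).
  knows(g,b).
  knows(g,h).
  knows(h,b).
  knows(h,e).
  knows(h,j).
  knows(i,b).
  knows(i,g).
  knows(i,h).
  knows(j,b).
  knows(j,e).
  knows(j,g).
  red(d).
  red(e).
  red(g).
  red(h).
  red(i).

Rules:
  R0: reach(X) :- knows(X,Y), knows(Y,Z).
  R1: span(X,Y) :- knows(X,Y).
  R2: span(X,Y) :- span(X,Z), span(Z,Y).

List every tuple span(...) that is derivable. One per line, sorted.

round 1: derive span(b,j) via R1 from knows(b,j)
round 1: derive span(e,h) via R1 from knows(e,h)
round 1: derive span(g,b) via R1 from knows(g,b)
round 1: derive span(g,h) via R1 from knows(g,h)
round 1: derive span(h,b) via R1 from knows(h,b)
round 1: derive span(h,e) via R1 from knows(h,e)
round 1: derive span(h,j) via R1 from knows(h,j)
round 1: derive span(i,b) via R1 from knows(i,b)
round 1: derive span(i,g) via R1 from knows(i,g)
round 1: derive span(i,h) via R1 from knows(i,h)
round 1: derive span(j,b) via R1 from knows(j,b)
round 1: derive span(j,e) via R1 from knows(j,e)
round 1: derive span(j,g) via R1 from knows(j,g)
round 2: derive span(b,b) via R2 from span(b,j), span(j,b)
round 2: derive span(b,e) via R2 from span(b,j), span(j,e)
round 2: derive span(b,g) via R2 from span(b,j), span(j,g)
round 2: derive span(e,b) via R2 from span(e,h), span(h,b)
round 2: derive span(e,e) via R2 from span(e,h), span(h,e)
round 2: derive span(e,j) via R2 from span(e,h), span(h,j)
round 2: derive span(g,e) via R2 from span(g,h), span(h,e)
round 2: derive span(g,j) via R2 from span(g,b), span(b,j)
round 2: derive span(h,g) via R2 from span(h,j), span(j,g)
round 2: derive span(h,h) via R2 from span(h,e), span(e,h)
round 2: derive span(i,e) via R2 from span(i,h), span(h,e)
round 2: derive span(i,j) via R2 from span(i,b), span(b,j)
round 2: derive span(j,h) via R2 from span(j,e), span(e,h)
round 2: derive span(j,j) via R2 from span(j,b), span(b,j)
round 3: derive span(b,h) via R2 from span(b,e), span(e,h)
round 3: derive span(e,g) via R2 from span(e,b), span(b,g)
round 3: derive span(g,g) via R2 from span(g,b), span(b,g)

span(b,b)
span(b,e)
span(b,g)
span(b,h)
span(b,j)
span(e,b)
span(e,e)
span(e,g)
span(e,h)
span(e,j)
span(g,b)
span(g,e)
span(g,g)
span(g,h)
span(g,j)
span(h,b)
span(h,e)
span(h,g)
span(h,h)
span(h,j)
span(i,b)
span(i,e)
span(i,g)
span(i,h)
span(i,j)
span(j,b)
span(j,e)
span(j,g)
span(j,h)
span(j,j)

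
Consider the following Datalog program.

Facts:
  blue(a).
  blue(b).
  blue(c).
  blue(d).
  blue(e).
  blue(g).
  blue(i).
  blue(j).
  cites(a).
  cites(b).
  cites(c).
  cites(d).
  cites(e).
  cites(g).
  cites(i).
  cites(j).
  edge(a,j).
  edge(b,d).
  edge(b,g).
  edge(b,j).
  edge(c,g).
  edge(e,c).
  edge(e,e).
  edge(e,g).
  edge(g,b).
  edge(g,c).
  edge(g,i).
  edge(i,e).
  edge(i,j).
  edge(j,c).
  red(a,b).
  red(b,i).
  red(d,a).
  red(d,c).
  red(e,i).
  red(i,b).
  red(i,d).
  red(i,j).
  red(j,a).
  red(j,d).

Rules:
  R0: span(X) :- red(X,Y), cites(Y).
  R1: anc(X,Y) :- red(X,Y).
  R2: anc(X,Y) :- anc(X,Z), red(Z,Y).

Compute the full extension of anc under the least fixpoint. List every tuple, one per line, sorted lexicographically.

round 1: derive anc(a,b) via R1 from red(a,b)
round 1: derive anc(b,i) via R1 from red(b,i)
round 1: derive anc(d,a) via R1 from red(d,a)
round 1: derive anc(d,c) via R1 from red(d,c)
round 1: derive anc(e,i) via R1 from red(e,i)
round 1: derive anc(i,b) via R1 from red(i,b)
round 1: derive anc(i,d) via R1 from red(i,d)
round 1: derive anc(i,j) via R1 from red(i,j)
round 1: derive anc(j,a) via R1 from red(j,a)
round 1: derive anc(j,d) via R1 from red(j,d)
round 2: derive anc(a,i) via R2 from anc(a,b), red(b,i)
round 2: derive anc(b,b) via R2 from anc(b,i), red(i,b)
round 2: derive anc(b,d) via R2 from anc(b,i), red(i,d)
round 2: derive anc(b,j) via R2 from anc(b,i), red(i,j)
round 2: derive anc(d,b) via R2 from anc(d,a), red(a,b)
round 2: derive anc(e,b) via R2 from anc(e,i), red(i,b)
round 2: derive anc(e,d) via R2 from anc(e,i), red(i,d)
round 2: derive anc(e,j) via R2 from anc(e,i), red(i,j)
round 2: derive anc(i,a) via R2 from anc(i,d), red(d,a)
round 2: derive anc(i,c) via R2 from anc(i,d), red(d,c)
round 2: derive anc(i,i) via R2 from anc(i,b), red(b,i)
round 2: derive anc(j,b) via R2 from anc(j,a), red(a,b)
round 2: derive anc(j,c) via R2 from anc(j,d), red(d,c)
round 3: derive anc(a,d) via R2 from anc(a,i), red(i,d)
round 3: derive anc(a,j) via R2 from anc(a,i), red(i,j)
round 3: derive anc(b,a) via R2 from anc(b,d), red(d,a)
round 3: derive anc(b,c) via R2 from anc(b,d), red(d,c)
round 3: derive anc(d,i) via R2 from anc(d,b), red(b,i)
round 3: derive anc(e,a) via R2 from anc(e,d), red(d,a)
round 3: derive anc(e,c) via R2 from anc(e,d), red(d,c)
round 3: derive anc(j,i) via R2 from anc(j,b), red(b,i)
round 4: derive anc(a,a) via R2 from anc(a,d), red(d,a)
round 4: derive anc(a,c) via R2 from anc(a,d), red(d,c)
round 4: derive anc(d,d) via R2 from anc(d,i), red(i,d)
round 4: derive anc(d,j) via R2 from anc(d,i), red(i,j)
round 4: derive anc(j,j) via R2 from anc(j,i), red(i,j)

anc(a,a)
anc(a,b)
anc(a,c)
anc(a,d)
anc(a,i)
anc(a,j)
anc(b,a)
anc(b,b)
anc(b,c)
anc(b,d)
anc(b,i)
anc(b,j)
anc(d,a)
anc(d,b)
anc(d,c)
anc(d,d)
anc(d,i)
anc(d,j)
anc(e,a)
anc(e,b)
anc(e,c)
anc(e,d)
anc(e,i)
anc(e,j)
anc(i,a)
anc(i,b)
anc(i,c)
anc(i,d)
anc(i,i)
anc(i,j)
anc(j,a)
anc(j,b)
anc(j,c)
anc(j,d)
anc(j,i)
anc(j,j)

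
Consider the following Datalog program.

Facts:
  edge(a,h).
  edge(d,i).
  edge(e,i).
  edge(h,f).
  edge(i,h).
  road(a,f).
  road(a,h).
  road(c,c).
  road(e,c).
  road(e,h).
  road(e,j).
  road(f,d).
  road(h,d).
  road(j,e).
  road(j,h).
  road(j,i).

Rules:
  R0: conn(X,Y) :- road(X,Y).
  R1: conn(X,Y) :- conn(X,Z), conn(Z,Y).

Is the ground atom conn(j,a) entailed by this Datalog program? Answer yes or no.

no

round 1: derive conn(a,f) via R0 from road(a,f)
round 1: derive conn(a,h) via R0 from road(a,h)
round 1: derive conn(c,c) via R0 from road(c,c)
round 1: derive conn(e,c) via R0 from road(e,c)
round 1: derive conn(e,h) via R0 from road(e,h)
round 1: derive conn(e,j) via R0 from road(e,j)
round 1: derive conn(f,d) via R0 from road(f,d)
round 1: derive conn(h,d) via R0 from road(h,d)
round 1: derive conn(j,e) via R0 from road(j,e)
round 1: derive conn(j,h) via R0 from road(j,h)
round 1: derive conn(j,i) via R0 from road(j,i)
round 2: derive conn(a,d) via R1 from conn(a,f), conn(f,d)
round 2: derive conn(e,d) via R1 from conn(e,h), conn(h,d)
round 2: derive conn(e,e) via R1 from conn(e,j), conn(j,e)
round 2: derive conn(e,i) via R1 from conn(e,j), conn(j,i)
round 2: derive conn(j,c) via R1 from conn(j,e), conn(e,c)
round 2: derive conn(j,d) via R1 from conn(j,h), conn(h,d)
round 2: derive conn(j,j) via R1 from conn(j,e), conn(e,j)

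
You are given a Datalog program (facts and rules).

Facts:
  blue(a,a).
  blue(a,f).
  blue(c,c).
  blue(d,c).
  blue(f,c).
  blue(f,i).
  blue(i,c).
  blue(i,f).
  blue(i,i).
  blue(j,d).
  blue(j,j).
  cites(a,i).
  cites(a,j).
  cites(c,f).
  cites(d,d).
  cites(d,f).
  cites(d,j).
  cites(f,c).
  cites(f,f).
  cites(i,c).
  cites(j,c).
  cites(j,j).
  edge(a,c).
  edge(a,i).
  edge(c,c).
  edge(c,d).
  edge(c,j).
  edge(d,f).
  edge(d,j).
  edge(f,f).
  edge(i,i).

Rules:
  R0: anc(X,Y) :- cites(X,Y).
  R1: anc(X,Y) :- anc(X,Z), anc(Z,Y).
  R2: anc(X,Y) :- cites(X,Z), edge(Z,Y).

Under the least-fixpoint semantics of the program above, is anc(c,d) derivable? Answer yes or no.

yes

round 1: derive anc(a,i) via R0 from cites(a,i)
round 1: derive anc(a,j) via R0 from cites(a,j)
round 1: derive anc(c,f) via R0 from cites(c,f)
round 1: derive anc(d,d) via R0 from cites(d,d)
round 1: derive anc(d,f) via R0 from cites(d,f)
round 1: derive anc(d,j) via R0 from cites(d,j)
round 1: derive anc(f,c) via R0 from cites(f,c)
round 1: derive anc(f,f) via R0 from cites(f,f)
round 1: derive anc(i,c) via R0 from cites(i,c)
round 1: derive anc(j,c) via R0 from cites(j,c)
round 1: derive anc(j,j) via R0 from cites(j,j)
round 1: derive anc(f,d) via R2 from cites(f,c), edge(c,d)
round 1: derive anc(f,j) via R2 from cites(f,c), edge(c,j)
round 1: derive anc(i,d) via R2 from cites(i,c), edge(c,d)
round 1: derive anc(i,j) via R2 from cites(i,c), edge(c,j)
round 1: derive anc(j,d) via R2 from cites(j,c), edge(c,d)
round 2: derive anc(a,c) via R1 from anc(a,i), anc(i,c)
round 2: derive anc(a,d) via R1 from anc(a,i), anc(i,d)
round 2: derive anc(c,c) via R1 from anc(c,f), anc(f,c)
round 2: derive anc(c,d) via R1 from anc(c,f), anc(f,d)
round 2: derive anc(c,j) via R1 from anc(c,f), anc(f,j)
round 2: derive anc(d,c) via R1 from anc(d,f), anc(f,c)
round 2: derive anc(i,f) via R1 from anc(i,c), anc(c,f)
round 2: derive anc(j,f) via R1 from anc(j,c), anc(c,f)
round 3: derive anc(a,f) via R1 from anc(a,c), anc(c,f)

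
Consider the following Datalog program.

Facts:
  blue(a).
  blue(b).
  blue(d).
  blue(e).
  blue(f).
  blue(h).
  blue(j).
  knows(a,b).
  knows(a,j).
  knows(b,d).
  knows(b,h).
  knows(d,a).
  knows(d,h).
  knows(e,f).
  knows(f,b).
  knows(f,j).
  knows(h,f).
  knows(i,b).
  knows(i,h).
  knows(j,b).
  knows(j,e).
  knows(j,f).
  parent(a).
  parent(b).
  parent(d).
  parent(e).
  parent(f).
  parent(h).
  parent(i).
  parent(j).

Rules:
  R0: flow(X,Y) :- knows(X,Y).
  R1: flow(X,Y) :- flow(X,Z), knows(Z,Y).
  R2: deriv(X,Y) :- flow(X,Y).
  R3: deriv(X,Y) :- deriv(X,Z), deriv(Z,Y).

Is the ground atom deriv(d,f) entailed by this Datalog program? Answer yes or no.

round 1: derive flow(a,b) via R0 from knows(a,b)
round 1: derive flow(a,j) via R0 from knows(a,j)
round 1: derive flow(b,d) via R0 from knows(b,d)
round 1: derive flow(b,h) via R0 from knows(b,h)
round 1: derive flow(d,a) via R0 from knows(d,a)
round 1: derive flow(d,h) via R0 from knows(d,h)
round 1: derive flow(e,f) via R0 from knows(e,f)
round 1: derive flow(f,b) via R0 from knows(f,b)
round 1: derive flow(f,j) via R0 from knows(f,j)
round 1: derive flow(h,f) via R0 from knows(h,f)
round 1: derive flow(i,b) via R0 from knows(i,b)
round 1: derive flow(i,h) via R0 from knows(i,h)
round 1: derive flow(j,b) via R0 from knows(j,b)
round 1: derive flow(j,e) via R0 from knows(j,e)
round 1: derive flow(j,f) via R0 from knows(j,f)
round 2: derive flow(a,d) via R1 from flow(a,b), knows(b,d)
round 2: derive flow(a,e) via R1 from flow(a,j), knows(j,e)
round 2: derive flow(a,f) via R1 from flow(a,j), knows(j,f)
round 2: derive flow(a,h) via R1 from flow(a,b), knows(b,h)
round 2: derive flow(b,a) via R1 from flow(b,d), knows(d,a)
round 2: derive flow(b,f) via R1 from flow(b,h), knows(h,f)
round 2: derive flow(d,b) via R1 from flow(d,a), knows(a,b)
round 2: derive flow(d,f) via R1 from flow(d,h), knows(h,f)
round 2: derive flow(d,j) via R1 from flow(d,a), knows(a,j)
round 2: derive flow(e,b) via R1 from flow(e,f), knows(f,b)
round 2: derive flow(e,j) via R1 from flow(e,f), knows(f,j)
round 2: derive flow(f,d) via R1 from flow(f,b), knows(b,d)
round 2: derive flow(f,e) via R1 from flow(f,j), knows(j,e)
round 2: derive flow(f,f) via R1 from flow(f,j), knows(j,f)
round 2: derive flow(f,h) via R1 from flow(f,b), knows(b,h)
round 2: derive flow(h,b) via R1 from flow(h,f), knows(f,b)
round 2: derive flow(h,j) via R1 from flow(h,f), knows(f,j)
round 2: derive flow(i,d) via R1 from flow(i,b), knows(b,d)
round 2: derive flow(i,f) via R1 from flow(i,h), knows(h,f)
round 2: derive flow(j,d) via R1 from flow(j,b), knows(b,d)
round 2: derive flow(j,h) via R1 from flow(j,b), knows(b,h)
round 2: derive flow(j,j) via R1 from flow(j,f), knows(f,j)
round 2: derive deriv(a,b) via R2 from flow(a,b)
round 2: derive deriv(a,j) via R2 from flow(a,j)
round 2: derive deriv(b,d) via R2 from flow(b,d)
round 2: derive deriv(b,h) via R2 from flow(b,h)
round 2: derive deriv(d,a) via R2 from flow(d,a)
round 2: derive deriv(d,h) via R2 from flow(d,h)
round 2: derive deriv(e,f) via R2 from flow(e,f)
round 2: derive deriv(f,b) via R2 from flow(f,b)
round 2: derive deriv(f,j) via R2 from flow(f,j)
round 2: derive deriv(h,f) via R2 from flow(h,f)
round 2: derive deriv(i,b) via R2 from flow(i,b)
round 2: derive deriv(i,h) via R2 from flow(i,h)
round 2: derive deriv(j,b) via R2 from flow(j,b)
round 2: derive deriv(j,e) via R2 from flow(j,e)
round 2: derive deriv(j,f) via R2 from flow(j,f)
round 3: derive flow(a,a) via R1 from flow(a,d), knows(d,a)
round 3: derive flow(b,b) via R1 from flow(b,a), knows(a,b)
round 3: derive flow(b,j) via R1 from flow(b,a), knows(a,j)
round 3: derive flow(d,d) via R1 from flow(d,b), knows(b,d)
round 3: derive flow(d,e) via R1 from flow(d,j), knows(j,e)
round 3: derive flow(e,d) via R1 from flow(e,b), knows(b,d)
round 3: derive flow(e,e) via R1 from flow(e,j), knows(j,e)
round 3: derive flow(e,h) via R1 from flow(e,b), knows(b,h)
round 3: derive flow(f,a) via R1 from flow(f,d), knows(d,a)
round 3: derive flow(h,d) via R1 from flow(h,b), knows(b,d)
round 3: derive flow(h,e) via R1 from flow(h,j), knows(j,e)
round 3: derive flow(h,h) via R1 from flow(h,b), knows(b,h)
round 3: derive flow(i,a) via R1 from flow(i,d), knows(d,a)
round 3: derive flow(i,j) via R1 from flow(i,f), knows(f,j)
round 3: derive flow(j,a) via R1 from flow(j,d), knows(d,a)
round 3: derive deriv(a,d) via R2 from flow(a,d)
round 3: derive deriv(a,e) via R2 from flow(a,e)
round 3: derive deriv(a,f) via R2 from flow(a,f)
round 3: derive deriv(a,h) via R2 from flow(a,h)
round 3: derive deriv(b,a) via R2 from flow(b,a)
round 3: derive deriv(b,f) via R2 from flow(b,f)
round 3: derive deriv(d,b) via R2 from flow(d,b)
round 3: derive deriv(d,f) via R2 from flow(d,f)
round 3: derive deriv(d,j) via R2 from flow(d,j)
round 3: derive deriv(e,b) via R2 from flow(e,b)
round 3: derive deriv(e,j) via R2 from flow(e,j)
round 3: derive deriv(f,d) via R2 from flow(f,d)
round 3: derive deriv(f,e) via R2 from flow(f,e)
round 3: derive deriv(f,f) via R2 from flow(f,f)
round 3: derive deriv(f,h) via R2 from flow(f,h)
round 3: derive deriv(h,b) via R2 from flow(h,b)
round 3: derive deriv(h,j) via R2 from flow(h,j)
round 3: derive deriv(i,d) via R2 from flow(i,d)
round 3: derive deriv(i,f) via R2 from flow(i,f)
round 3: derive deriv(j,d) via R2 from flow(j,d)
round 3: derive deriv(j,h) via R2 from flow(j,h)
round 3: derive deriv(j,j) via R2 from flow(j,j)
round 4: derive flow(b,e) via R1 from flow(b,j), knows(j,e)
round 4: derive flow(e,a) via R1 from flow(e,d), knows(d,a)
round 4: derive flow(h,a) via R1 from flow(h,d), knows(d,a)
round 4: derive flow(i,e) via R1 from flow(i,j), knows(j,e)
round 4: derive deriv(a,a) via R2 from flow(a,a)
round 4: derive deriv(b,b) via R2 from flow(b,b)
round 4: derive deriv(b,j) via R2 from flow(b,j)
round 4: derive deriv(d,d) via R2 from flow(d,d)
round 4: derive deriv(d,e) via R2 from flow(d,e)
round 4: derive deriv(e,d) via R2 from flow(e,d)
round 4: derive deriv(e,e) via R2 from flow(e,e)
round 4: derive deriv(e,h) via R2 from flow(e,h)
round 4: derive deriv(f,a) via R2 from flow(f,a)
round 4: derive deriv(h,d) via R2 from flow(h,d)
round 4: derive deriv(h,e) via R2 from flow(h,e)
round 4: derive deriv(h,h) via R2 from flow(h,h)
round 4: derive deriv(i,a) via R2 from flow(i,a)
round 4: derive deriv(i,j) via R2 from flow(i,j)
round 4: derive deriv(j,a) via R2 from flow(j,a)
round 4: derive deriv(b,e) via R3 from deriv(b,a), deriv(a,e)
round 4: derive deriv(e,a) via R3 from deriv(e,b), deriv(b,a)
round 4: derive deriv(h,a) via R3 from deriv(h,b), deriv(b,a)
round 4: derive deriv(i,e) via R3 from deriv(i,f), deriv(f,e)

yes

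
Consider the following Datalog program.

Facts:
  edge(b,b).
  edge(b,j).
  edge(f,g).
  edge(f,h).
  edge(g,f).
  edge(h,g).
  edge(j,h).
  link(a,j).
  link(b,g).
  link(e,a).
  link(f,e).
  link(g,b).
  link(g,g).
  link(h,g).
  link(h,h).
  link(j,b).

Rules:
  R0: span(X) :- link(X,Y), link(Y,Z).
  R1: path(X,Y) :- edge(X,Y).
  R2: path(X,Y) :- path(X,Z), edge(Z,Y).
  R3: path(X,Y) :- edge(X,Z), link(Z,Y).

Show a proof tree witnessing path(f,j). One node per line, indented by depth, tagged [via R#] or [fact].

round 1: derive path(b,b) via R1 from edge(b,b)
round 1: derive path(b,j) via R1 from edge(b,j)
round 1: derive path(f,g) via R1 from edge(f,g)
round 1: derive path(f,h) via R1 from edge(f,h)
round 1: derive path(g,f) via R1 from edge(g,f)
round 1: derive path(h,g) via R1 from edge(h,g)
round 1: derive path(j,h) via R1 from edge(j,h)
round 1: derive path(b,g) via R3 from edge(b,b), link(b,g)
round 1: derive path(f,b) via R3 from edge(f,g), link(g,b)
round 1: derive path(g,e) via R3 from edge(g,f), link(f,e)
round 1: derive path(h,b) via R3 from edge(h,g), link(g,b)
round 1: derive path(j,g) via R3 from edge(j,h), link(h,g)
round 2: derive path(b,f) via R2 from path(b,g), edge(g,f)
round 2: derive path(b,h) via R2 from path(b,j), edge(j,h)
round 2: derive path(f,f) via R2 from path(f,g), edge(g,f)
round 2: derive path(f,j) via R2 from path(f,b), edge(b,j)
round 2: derive path(g,g) via R2 from path(g,f), edge(f,g)
round 2: derive path(g,h) via R2 from path(g,f), edge(f,h)
round 2: derive path(h,f) via R2 from path(h,g), edge(g,f)
round 2: derive path(h,j) via R2 from path(h,b), edge(b,j)
round 2: derive path(j,f) via R2 from path(j,g), edge(g,f)
round 3: derive path(h,h) via R2 from path(h,f), edge(f,h)

path(f,j)  [via R2]
  path(f,b)  [via R3]
    edge(f,g)  [fact]
    link(g,b)  [fact]
  edge(b,j)  [fact]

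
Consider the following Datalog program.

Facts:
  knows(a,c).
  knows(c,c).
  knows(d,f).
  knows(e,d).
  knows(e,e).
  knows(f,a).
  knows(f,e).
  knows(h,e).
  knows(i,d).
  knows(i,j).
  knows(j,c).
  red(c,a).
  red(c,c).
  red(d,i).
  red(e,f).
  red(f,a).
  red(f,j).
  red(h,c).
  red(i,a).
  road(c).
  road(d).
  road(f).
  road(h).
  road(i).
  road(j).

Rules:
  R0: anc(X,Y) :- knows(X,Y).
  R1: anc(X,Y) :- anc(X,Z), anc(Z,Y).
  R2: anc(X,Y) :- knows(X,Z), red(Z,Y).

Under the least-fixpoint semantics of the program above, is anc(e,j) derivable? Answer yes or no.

round 1: derive anc(a,c) via R0 from knows(a,c)
round 1: derive anc(c,c) via R0 from knows(c,c)
round 1: derive anc(d,f) via R0 from knows(d,f)
round 1: derive anc(e,d) via R0 from knows(e,d)
round 1: derive anc(e,e) via R0 from knows(e,e)
round 1: derive anc(f,a) via R0 from knows(f,a)
round 1: derive anc(f,e) via R0 from knows(f,e)
round 1: derive anc(h,e) via R0 from knows(h,e)
round 1: derive anc(i,d) via R0 from knows(i,d)
round 1: derive anc(i,j) via R0 from knows(i,j)
round 1: derive anc(j,c) via R0 from knows(j,c)
round 1: derive anc(a,a) via R2 from knows(a,c), red(c,a)
round 1: derive anc(c,a) via R2 from knows(c,c), red(c,a)
round 1: derive anc(d,a) via R2 from knows(d,f), red(f,a)
round 1: derive anc(d,j) via R2 from knows(d,f), red(f,j)
round 1: derive anc(e,f) via R2 from knows(e,e), red(e,f)
round 1: derive anc(e,i) via R2 from knows(e,d), red(d,i)
round 1: derive anc(f,f) via R2 from knows(f,e), red(e,f)
round 1: derive anc(h,f) via R2 from knows(h,e), red(e,f)
round 1: derive anc(i,i) via R2 from knows(i,d), red(d,i)
round 1: derive anc(j,a) via R2 from knows(j,c), red(c,a)
round 2: derive anc(d,c) via R1 from anc(d,a), anc(a,c)
round 2: derive anc(d,e) via R1 from anc(d,f), anc(f,e)
round 2: derive anc(e,a) via R1 from anc(e,d), anc(d,a)
round 2: derive anc(e,j) via R1 from anc(e,d), anc(d,j)
round 2: derive anc(f,c) via R1 from anc(f,a), anc(a,c)
round 2: derive anc(f,d) via R1 from anc(f,e), anc(e,d)
round 2: derive anc(f,i) via R1 from anc(f,e), anc(e,i)
round 2: derive anc(h,a) via R1 from anc(h,f), anc(f,a)
round 2: derive anc(h,d) via R1 from anc(h,e), anc(e,d)
round 2: derive anc(h,i) via R1 from anc(h,e), anc(e,i)
round 2: derive anc(i,a) via R1 from anc(i,d), anc(d,a)
round 2: derive anc(i,c) via R1 from anc(i,j), anc(j,c)
round 2: derive anc(i,f) via R1 from anc(i,d), anc(d,f)
round 3: derive anc(d,d) via R1 from anc(d,e), anc(e,d)
round 3: derive anc(d,i) via R1 from anc(d,e), anc(e,i)
round 3: derive anc(e,c) via R1 from anc(e,a), anc(a,c)
round 3: derive anc(f,j) via R1 from anc(f,d), anc(d,j)
round 3: derive anc(h,c) via R1 from anc(h,a), anc(a,c)
round 3: derive anc(h,j) via R1 from anc(h,d), anc(d,j)
round 3: derive anc(i,e) via R1 from anc(i,d), anc(d,e)

yes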